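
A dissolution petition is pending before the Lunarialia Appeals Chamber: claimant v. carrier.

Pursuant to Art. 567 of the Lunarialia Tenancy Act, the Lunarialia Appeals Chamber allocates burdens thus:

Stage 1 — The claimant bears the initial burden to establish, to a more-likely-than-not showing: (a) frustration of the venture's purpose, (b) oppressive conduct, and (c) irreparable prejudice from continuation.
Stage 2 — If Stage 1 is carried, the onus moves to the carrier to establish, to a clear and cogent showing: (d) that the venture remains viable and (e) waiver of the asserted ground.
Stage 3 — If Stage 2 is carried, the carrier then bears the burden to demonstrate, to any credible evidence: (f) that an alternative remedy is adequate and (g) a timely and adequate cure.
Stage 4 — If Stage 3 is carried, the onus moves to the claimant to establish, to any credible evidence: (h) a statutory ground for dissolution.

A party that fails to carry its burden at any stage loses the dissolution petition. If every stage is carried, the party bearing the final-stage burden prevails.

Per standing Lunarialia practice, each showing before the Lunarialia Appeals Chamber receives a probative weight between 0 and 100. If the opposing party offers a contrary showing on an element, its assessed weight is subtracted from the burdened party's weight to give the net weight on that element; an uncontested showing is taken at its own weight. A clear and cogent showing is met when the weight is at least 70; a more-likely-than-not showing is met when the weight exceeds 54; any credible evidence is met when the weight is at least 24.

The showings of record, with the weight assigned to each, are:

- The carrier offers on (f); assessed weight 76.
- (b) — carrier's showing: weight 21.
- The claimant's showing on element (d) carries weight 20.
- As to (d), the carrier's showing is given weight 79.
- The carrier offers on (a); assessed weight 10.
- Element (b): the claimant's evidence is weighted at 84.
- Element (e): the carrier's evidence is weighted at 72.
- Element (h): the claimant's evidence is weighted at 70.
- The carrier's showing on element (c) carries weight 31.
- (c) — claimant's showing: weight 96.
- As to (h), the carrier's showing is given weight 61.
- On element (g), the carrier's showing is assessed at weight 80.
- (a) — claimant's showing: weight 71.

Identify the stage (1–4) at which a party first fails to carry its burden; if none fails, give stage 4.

stage 2

Stage 1 — burden on claimant; standard: a more-likely-than-not showing (weight exceeds 54).
    (a): 71 − 10 = 61 > 54 [met]
    (b): 84 − 21 = 63 > 54 [met]
    (c): 96 − 31 = 65 > 54 [met]
  All elements met. The burden passes to the carrier.
Stage 2 — burden on carrier; standard: a clear and cogent showing (weight is at least 70).
    (d): 79 − 20 = 59 < 70 [not met]
    (e): 72 ≥ 70 [met]
  The carrier does not carry Stage 2.
The analysis ends at Stage 2; the claimant prevails.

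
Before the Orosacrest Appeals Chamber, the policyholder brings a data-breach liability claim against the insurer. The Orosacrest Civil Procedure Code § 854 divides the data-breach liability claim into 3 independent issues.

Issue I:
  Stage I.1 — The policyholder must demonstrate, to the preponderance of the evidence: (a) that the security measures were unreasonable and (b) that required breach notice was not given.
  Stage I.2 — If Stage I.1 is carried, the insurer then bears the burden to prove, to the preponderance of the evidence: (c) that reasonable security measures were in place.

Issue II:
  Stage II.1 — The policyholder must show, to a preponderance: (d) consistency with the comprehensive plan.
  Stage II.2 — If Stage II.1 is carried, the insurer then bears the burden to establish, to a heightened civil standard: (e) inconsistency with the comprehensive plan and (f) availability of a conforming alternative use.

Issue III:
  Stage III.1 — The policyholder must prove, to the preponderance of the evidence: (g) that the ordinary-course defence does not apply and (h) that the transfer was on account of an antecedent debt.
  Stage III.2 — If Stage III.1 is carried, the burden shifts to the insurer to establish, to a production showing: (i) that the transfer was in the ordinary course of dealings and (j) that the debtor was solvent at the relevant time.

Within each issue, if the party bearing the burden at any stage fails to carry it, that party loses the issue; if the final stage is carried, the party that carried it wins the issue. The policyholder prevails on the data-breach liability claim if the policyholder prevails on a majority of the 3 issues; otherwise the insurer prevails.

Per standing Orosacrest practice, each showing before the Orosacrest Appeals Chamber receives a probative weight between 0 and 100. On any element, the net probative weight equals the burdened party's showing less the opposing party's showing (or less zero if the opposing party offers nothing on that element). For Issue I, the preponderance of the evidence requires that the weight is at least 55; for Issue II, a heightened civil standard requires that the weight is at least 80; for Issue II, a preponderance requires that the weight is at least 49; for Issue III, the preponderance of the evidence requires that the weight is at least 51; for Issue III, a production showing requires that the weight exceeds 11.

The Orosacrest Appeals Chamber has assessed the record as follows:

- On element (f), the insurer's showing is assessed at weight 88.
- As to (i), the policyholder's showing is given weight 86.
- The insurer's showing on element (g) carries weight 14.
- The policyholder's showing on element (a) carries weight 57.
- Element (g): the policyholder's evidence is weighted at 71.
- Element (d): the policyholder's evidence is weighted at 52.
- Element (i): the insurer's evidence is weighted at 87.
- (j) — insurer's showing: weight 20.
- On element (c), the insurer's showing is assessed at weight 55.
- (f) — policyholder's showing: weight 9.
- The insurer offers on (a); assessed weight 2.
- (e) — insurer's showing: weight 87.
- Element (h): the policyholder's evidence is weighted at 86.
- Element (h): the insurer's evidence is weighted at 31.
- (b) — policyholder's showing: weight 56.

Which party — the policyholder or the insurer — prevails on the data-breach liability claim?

policyholder

— Issue I —
Stage I.1 — burden on policyholder; standard: the preponderance of the evidence (weight is at least 55).
    (a): 57 − 2 = 55 ≥ 55 [met]
    (b): 56 ≥ 55 [met]
  Stage I.1 carried; the burden shifts to the insurer.
Stage I.2 — burden on insurer; standard: the preponderance of the evidence (weight is at least 55).
    (c): 55 ≥ 55 [met]
  Stage I.2 carried; the final stage is satisfied.
Every stage carried; the insurer prevails on this issue.
— Issue II —
Stage II.1 (policyholder, a preponderance, weight is at least 49): (d) 52 ≥ 49 — meets.
  Stage II.1 is satisfied; the onus moves to the insurer.
Stage II.2 (insurer, a heightened civil standard, weight is at least 80): (e) 87 ≥ 80 — meets; (f) net 88−9=79 < 80 — fails.
  The insurer does not carry Stage II.2.
The analysis ends at Stage II.2; the policyholder prevails on this issue.
— Issue III —
Stage III.1 — burden on policyholder; standard: the preponderance of the evidence (weight is at least 51).
    (g): 71 − 14 = 57 ≥ 51 [met]
    (h): 86 − 31 = 55 ≥ 51 [met]
  Stage III.1 carried; the burden shifts to the insurer.
Stage III.2 — burden on insurer; standard: a production showing (weight exceeds 11).
    (i): 87 − 86 = 1 ≤ 11 [not met]
    (j): 20 > 11 [met]
  Not every element is met, so the insurer fails to carry Stage III.2.
The policyholder prevails on this issue.
Per-issue: Issue I → insurer; Issue II → policyholder; Issue III → policyholder. The policyholder must prevail on a majority of issues; overall, the policyholder prevails.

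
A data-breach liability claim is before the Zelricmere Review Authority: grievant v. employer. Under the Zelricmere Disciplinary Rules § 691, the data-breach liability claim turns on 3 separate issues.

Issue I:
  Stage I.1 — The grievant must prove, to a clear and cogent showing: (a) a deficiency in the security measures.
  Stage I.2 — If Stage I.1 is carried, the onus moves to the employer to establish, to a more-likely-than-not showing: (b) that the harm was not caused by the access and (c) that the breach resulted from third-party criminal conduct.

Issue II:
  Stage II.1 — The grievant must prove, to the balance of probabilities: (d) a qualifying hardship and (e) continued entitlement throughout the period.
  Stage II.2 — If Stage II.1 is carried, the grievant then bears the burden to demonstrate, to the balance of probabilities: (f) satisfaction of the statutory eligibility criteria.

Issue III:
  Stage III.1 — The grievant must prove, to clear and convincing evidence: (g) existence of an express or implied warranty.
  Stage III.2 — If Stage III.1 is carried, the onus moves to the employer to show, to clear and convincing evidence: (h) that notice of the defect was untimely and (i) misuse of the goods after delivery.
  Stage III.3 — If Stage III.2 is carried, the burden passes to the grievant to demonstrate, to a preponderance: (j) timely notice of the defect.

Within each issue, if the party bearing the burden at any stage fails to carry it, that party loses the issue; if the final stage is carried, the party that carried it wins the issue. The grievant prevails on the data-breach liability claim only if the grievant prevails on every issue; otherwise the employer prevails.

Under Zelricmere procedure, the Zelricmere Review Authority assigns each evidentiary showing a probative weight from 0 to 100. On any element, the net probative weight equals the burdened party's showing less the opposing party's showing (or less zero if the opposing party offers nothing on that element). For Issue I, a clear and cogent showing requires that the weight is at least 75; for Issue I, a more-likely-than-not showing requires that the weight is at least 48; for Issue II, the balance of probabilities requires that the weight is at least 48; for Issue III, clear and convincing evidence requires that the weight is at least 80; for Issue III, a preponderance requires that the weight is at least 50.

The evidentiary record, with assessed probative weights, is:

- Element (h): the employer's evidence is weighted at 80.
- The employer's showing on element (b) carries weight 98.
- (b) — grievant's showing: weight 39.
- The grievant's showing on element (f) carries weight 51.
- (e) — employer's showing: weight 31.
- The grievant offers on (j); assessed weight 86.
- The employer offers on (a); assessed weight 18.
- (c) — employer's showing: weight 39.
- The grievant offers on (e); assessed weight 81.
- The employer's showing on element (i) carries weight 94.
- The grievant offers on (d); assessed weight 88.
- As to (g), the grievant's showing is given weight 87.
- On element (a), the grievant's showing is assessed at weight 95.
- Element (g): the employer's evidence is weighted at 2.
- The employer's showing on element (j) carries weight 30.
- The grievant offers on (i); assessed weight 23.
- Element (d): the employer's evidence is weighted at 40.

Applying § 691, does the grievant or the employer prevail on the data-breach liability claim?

— Issue I —
At Stage I.1 the grievant must meet a clear and cogent showing (weight is at least 75): on (a) the weight is 95 less the opposing 18 gives net 77, which does reach 75, so (a) meets the standard.
  Stage I.1 is satisfied; the onus moves to the employer.
At Stage I.2 the employer must meet a more-likely-than-not showing (weight is at least 48): on (b) the weight is 98 less the opposing 39 gives net 59, which does reach 48, so (b) meets the standard; on (c) the weight is 39, which does not reach 48, so (c) does not meet the standard.
  Stage I.2 not carried; the employer fails its burden.
The grievant prevails on this issue.
— Issue II —
At Stage II.1 the grievant must meet the balance of probabilities (weight is at least 48): on (d) the weight is 88 less the opposing 40 gives net 48, which does reach 48, so (d) meets the standard; on (e) the weight is 81 less the opposing 31 gives net 50, ≥ 48, so (e) meets the standard.
  All elements met. The grievant retains the burden for Stage II.2.
At Stage II.2 the grievant must meet the balance of probabilities (weight is at least 48): on (f) the weight is 51, ≥ 48, so (f) meets the standard.
  The grievant carries the last stage.
All stages carried — the grievant prevails on this issue.
— Issue III —
At Stage III.1 the grievant must meet clear and convincing evidence (weight is at least 80): on (g) the weight is 87 less the opposing 2 gives net 85, ≥ 80, so (g) meets the standard.
  Stage III.1 carried; the burden shifts to the employer.
At Stage III.2 the employer must meet clear and convincing evidence (weight is at least 80): on (h) the weight is 80, ≥ 80, so (h) meets the standard; on (i) the weight is 94 less the opposing 23 gives net 71, which does not reach 80, so (i) does not meet the standard.
  The employer does not carry Stage III.2.
The grievant prevails on this issue.
Per-issue: Issue I → grievant; Issue II → grievant; Issue III → grievant. The grievant must prevail on every issue; overall, the grievant prevails.

grievant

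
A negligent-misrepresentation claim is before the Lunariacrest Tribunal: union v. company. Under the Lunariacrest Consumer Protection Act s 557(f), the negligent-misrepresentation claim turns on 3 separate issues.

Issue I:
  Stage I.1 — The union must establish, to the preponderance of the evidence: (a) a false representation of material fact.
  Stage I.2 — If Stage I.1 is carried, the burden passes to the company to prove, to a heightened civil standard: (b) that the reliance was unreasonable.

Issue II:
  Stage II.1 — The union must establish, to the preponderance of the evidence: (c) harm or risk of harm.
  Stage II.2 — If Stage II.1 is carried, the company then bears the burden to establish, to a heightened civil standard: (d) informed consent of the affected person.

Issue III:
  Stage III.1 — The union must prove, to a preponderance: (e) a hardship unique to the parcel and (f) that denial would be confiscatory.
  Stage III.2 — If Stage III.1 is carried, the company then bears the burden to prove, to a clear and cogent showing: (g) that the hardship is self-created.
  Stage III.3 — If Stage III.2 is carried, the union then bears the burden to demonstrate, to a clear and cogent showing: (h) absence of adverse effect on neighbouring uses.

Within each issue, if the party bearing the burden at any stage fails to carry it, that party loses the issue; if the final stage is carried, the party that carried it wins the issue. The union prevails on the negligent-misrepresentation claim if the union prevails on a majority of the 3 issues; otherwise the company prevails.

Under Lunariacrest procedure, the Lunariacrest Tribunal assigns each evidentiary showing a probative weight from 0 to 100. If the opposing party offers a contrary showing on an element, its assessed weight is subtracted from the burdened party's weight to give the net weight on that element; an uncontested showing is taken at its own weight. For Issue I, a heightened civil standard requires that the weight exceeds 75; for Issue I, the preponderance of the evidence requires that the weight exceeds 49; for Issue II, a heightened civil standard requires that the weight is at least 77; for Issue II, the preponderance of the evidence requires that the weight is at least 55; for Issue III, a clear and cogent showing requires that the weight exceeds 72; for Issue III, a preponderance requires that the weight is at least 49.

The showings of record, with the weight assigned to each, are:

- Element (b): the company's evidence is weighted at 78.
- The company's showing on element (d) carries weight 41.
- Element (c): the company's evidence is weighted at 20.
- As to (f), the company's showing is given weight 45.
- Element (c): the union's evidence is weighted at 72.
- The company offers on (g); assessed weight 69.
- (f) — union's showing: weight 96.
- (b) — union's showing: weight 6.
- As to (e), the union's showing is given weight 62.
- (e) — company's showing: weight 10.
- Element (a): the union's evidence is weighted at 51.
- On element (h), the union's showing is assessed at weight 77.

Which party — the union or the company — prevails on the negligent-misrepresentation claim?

— Issue I —
At Stage I.1 the union must meet the preponderance of the evidence (weight exceeds 49): on (a) the weight is 51, which does exceed 49, so (a) meets the standard.
  The union carries Stage I.1; the company now bears the burden.
At Stage I.2 the company must meet a heightened civil standard (weight exceeds 75): on (b) the weight is 78 less the opposing 6 gives net 72, which does not exceed 75, so (b) does not meet the standard.
  Not every element is met, so the company fails to carry Stage I.2.
The analysis ends at Stage I.2; the union prevails on this issue.
— Issue II —
At Stage II.1 the union must meet the preponderance of the evidence (weight is at least 55): on (c) the weight is 72 less the opposing 20 gives net 52, < 55, so (c) does not meet the standard.
  The union does not carry Stage II.1.
The analysis ends at Stage II.1; the company prevails on this issue.
— Issue III —
Stage III.1 (union, a preponderance, weight is at least 49): (e) net 62−10=52 ≥ 49 — meets; (f) net 96−45=51 ≥ 49 — meets.
  Stage III.1 carried; the burden shifts to the company.
Stage III.2 (company, a clear and cogent showing, weight exceeds 72): (g) 69 ≤ 72 — fails.
  The company does not carry Stage III.2.
The analysis ends at Stage III.2; the union prevails on this issue.
Per-issue: Issue I → union; Issue II → company; Issue III → union. The union must prevail on a majority of issues; overall, the union prevails.

union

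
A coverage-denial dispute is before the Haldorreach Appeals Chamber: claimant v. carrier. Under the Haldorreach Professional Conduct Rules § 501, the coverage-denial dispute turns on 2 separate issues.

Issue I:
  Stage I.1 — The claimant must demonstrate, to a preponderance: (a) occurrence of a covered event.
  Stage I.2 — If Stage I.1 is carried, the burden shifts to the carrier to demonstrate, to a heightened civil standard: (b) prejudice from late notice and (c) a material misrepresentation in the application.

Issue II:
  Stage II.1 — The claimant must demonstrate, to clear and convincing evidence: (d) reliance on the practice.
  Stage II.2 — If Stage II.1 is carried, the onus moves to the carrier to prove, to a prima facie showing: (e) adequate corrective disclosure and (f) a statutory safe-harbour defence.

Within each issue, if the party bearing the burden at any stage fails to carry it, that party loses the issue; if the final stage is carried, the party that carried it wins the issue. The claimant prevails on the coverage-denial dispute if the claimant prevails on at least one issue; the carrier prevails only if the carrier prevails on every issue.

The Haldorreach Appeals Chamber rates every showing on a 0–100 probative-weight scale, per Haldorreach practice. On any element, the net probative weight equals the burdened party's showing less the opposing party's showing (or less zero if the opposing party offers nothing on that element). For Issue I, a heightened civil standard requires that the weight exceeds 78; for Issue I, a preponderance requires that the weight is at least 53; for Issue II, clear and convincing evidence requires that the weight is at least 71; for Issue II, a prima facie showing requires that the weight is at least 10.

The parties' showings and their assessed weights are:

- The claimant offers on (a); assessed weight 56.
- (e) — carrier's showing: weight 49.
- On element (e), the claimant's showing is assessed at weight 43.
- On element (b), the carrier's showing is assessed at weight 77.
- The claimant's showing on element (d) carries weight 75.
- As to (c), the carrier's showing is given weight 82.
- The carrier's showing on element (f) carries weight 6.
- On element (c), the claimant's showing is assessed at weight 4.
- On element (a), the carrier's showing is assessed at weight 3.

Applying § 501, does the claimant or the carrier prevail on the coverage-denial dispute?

claimant

— Issue I —
Stage I.1 (claimant, a preponderance, weight is at least 53): (a) net 56−3=53 ≥ 53 — meets.
  Stage I.1 carried; the burden shifts to the carrier.
Stage I.2 (carrier, a heightened civil standard, weight exceeds 78): (b) 77 ≤ 78 — fails; (c) net 82−4=78 ≤ 78 — fails.
  The carrier does not carry Stage I.2.
The claimant prevails on this issue.
— Issue II —
Stage II.1 — burden on claimant; standard: clear and convincing evidence (weight is at least 71).
    (d): 75 ≥ 71 [met]
  Stage II.1 is satisfied; the onus moves to the carrier.
Stage II.2 — burden on carrier; standard: a prima facie showing (weight is at least 10).
    (e): 49 − 43 = 6 < 10 [not met]
    (f): 6 < 10 [not met]
  Not every element is met, so the carrier fails to carry Stage II.2.
The claimant prevails on this issue.
Per-issue: Issue I → claimant; Issue II → claimant. The claimant must prevail on at least one issue; overall, the claimant prevails.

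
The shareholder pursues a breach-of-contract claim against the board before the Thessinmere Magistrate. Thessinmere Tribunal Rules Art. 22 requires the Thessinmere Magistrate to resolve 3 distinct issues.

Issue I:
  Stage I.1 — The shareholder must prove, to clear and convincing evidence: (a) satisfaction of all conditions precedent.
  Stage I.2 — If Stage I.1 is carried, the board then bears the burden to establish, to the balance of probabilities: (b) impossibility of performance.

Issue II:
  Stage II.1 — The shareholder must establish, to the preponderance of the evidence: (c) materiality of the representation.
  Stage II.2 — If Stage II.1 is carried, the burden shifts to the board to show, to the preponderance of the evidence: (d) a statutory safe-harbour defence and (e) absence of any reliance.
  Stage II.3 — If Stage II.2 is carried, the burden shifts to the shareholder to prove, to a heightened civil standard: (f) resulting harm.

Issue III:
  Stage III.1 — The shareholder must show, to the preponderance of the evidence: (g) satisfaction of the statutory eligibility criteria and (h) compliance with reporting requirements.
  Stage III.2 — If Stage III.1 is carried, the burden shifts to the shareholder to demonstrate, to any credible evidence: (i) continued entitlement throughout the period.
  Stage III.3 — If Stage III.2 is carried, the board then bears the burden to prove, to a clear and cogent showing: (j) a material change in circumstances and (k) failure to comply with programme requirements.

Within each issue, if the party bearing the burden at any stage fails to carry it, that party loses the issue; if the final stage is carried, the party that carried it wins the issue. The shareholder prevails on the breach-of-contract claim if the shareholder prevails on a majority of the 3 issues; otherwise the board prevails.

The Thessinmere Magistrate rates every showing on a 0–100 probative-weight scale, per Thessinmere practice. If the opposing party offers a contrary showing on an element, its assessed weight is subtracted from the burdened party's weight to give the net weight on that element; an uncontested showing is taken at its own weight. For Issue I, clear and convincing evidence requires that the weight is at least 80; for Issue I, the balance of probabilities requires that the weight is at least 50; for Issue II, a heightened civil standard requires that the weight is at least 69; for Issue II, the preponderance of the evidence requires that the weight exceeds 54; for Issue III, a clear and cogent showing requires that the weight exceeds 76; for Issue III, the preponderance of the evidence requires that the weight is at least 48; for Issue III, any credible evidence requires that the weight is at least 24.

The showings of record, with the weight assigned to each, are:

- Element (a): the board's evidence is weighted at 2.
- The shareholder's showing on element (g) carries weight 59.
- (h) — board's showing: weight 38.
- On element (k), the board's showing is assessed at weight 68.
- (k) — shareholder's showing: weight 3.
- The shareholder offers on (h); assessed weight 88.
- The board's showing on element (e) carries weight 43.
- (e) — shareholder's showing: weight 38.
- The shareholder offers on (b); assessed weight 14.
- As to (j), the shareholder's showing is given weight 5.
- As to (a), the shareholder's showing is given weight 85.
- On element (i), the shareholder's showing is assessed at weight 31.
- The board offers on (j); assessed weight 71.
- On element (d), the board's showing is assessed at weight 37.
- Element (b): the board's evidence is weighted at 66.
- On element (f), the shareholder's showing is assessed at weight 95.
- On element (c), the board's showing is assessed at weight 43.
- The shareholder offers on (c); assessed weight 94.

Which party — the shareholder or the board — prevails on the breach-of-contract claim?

— Issue I —
Stage I.1 — burden on shareholder; standard: clear and convincing evidence (weight is at least 80).
    (a): 85 − 2 = 83 ≥ 80 [met]
  The shareholder carries Stage I.1; the board now bears the burden.
Stage I.2 — burden on board; standard: the balance of probabilities (weight is at least 50).
    (b): 66 − 14 = 52 ≥ 50 [met]
  Stage I.2 carried; the final stage is satisfied.
All stages carried — the board prevails on this issue.
— Issue II —
Stage II.1 — burden on shareholder; standard: the preponderance of the evidence (weight exceeds 54).
    (c): 94 − 43 = 51 ≤ 54 [not met]
  The shareholder does not carry Stage II.1.
So the board prevails on this issue.
— Issue III —
At Stage III.1 the shareholder must meet the preponderance of the evidence (weight is at least 48): on (g) the weight is 59, ≥ 48, so (g) meets the standard; on (h) the weight is 88 less the opposing 38 gives net 50, ≥ 48, so (h) meets the standard.
  Stage III.1 is satisfied; the shareholder continues to bear the burden.
At Stage III.2 the shareholder must meet any credible evidence (weight is at least 24): on (i) the weight is 31, which does reach 24, so (i) meets the standard.
  The shareholder carries Stage III.2; the board now bears the burden.
At Stage III.3 the board must meet a clear and cogent showing (weight exceeds 76): on (j) the weight is 71 less the opposing 5 gives net 66, ≤ 76, so (j) does not meet the standard; on (k) the weight is 68 less the opposing 3 gives net 65, ≤ 76, so (k) does not meet the standard.
  Stage III.3 not carried; the board fails its burden.
The analysis ends at Stage III.3; the shareholder prevails on this issue.
Per-issue: Issue I → board; Issue II → board; Issue III → shareholder. The shareholder must prevail on a majority of issues; overall, the board prevails.

board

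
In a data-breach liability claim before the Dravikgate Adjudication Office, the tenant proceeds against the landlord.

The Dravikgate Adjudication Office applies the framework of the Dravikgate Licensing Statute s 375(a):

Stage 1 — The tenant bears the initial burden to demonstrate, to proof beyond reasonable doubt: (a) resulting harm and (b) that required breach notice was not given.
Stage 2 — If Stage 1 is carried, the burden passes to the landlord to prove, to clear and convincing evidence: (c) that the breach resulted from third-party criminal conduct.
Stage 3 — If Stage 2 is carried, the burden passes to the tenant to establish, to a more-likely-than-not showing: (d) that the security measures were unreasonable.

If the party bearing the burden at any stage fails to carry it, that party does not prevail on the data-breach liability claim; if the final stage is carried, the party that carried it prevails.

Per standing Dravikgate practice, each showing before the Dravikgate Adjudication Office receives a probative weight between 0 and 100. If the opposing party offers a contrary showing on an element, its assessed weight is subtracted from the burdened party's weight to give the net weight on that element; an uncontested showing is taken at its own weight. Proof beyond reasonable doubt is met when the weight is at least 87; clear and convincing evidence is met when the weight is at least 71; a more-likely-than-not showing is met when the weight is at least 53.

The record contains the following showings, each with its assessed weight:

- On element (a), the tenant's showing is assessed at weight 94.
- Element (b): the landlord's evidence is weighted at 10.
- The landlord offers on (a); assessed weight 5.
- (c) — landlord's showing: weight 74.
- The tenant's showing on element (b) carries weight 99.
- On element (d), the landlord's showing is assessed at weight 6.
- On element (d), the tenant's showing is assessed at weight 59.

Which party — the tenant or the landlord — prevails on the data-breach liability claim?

tenant

At Stage 1 the tenant must meet proof beyond reasonable doubt (weight is at least 87): on (a) the weight is 94 less the opposing 5 gives net 89, ≥ 87, so (a) meets the standard; on (b) the weight is 99 less the opposing 10 gives net 89, ≥ 87, so (b) meets the standard.
  Stage 1 carried; the burden shifts to the landlord.
At Stage 2 the landlord must meet clear and convincing evidence (weight is at least 71): on (c) the weight is 74, which does reach 71, so (c) meets the standard.
  The landlord carries Stage 2; the tenant now bears the burden.
At Stage 3 the tenant must meet a more-likely-than-not showing (weight is at least 53): on (d) the weight is 59 less the opposing 6 gives net 53, ≥ 53, so (d) meets the standard.
  Stage 3 carried; the final stage is satisfied.
With every stage satisfied, the tenant prevails.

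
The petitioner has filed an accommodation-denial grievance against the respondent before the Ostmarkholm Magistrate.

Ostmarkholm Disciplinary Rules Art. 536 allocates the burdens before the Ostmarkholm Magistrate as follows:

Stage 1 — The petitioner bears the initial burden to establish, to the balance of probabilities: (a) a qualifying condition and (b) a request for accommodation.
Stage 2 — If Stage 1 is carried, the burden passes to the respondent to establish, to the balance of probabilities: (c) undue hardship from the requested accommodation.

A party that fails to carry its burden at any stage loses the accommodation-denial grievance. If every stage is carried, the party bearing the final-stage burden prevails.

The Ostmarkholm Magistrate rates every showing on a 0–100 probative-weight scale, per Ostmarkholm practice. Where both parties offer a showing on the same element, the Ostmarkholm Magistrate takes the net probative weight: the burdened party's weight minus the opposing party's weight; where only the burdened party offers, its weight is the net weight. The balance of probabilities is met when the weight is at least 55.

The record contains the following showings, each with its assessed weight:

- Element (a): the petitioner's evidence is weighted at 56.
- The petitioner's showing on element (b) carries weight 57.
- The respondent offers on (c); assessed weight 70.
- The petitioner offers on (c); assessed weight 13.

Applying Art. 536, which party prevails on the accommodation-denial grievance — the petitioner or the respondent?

At Stage 1 the petitioner must meet the balance of probabilities (weight is at least 55): on (a) the weight is 56, which does reach 55, so (a) meets the standard; on (b) the weight is 57, ≥ 55, so (b) meets the standard.
  All elements met. The burden passes to the respondent.
At Stage 2 the respondent must meet the balance of probabilities (weight is at least 55): on (c) the weight is 70 less the opposing 13 gives net 57, ≥ 55, so (c) meets the standard.
  The respondent carries the last stage.
With every stage satisfied, the respondent prevails.

respondent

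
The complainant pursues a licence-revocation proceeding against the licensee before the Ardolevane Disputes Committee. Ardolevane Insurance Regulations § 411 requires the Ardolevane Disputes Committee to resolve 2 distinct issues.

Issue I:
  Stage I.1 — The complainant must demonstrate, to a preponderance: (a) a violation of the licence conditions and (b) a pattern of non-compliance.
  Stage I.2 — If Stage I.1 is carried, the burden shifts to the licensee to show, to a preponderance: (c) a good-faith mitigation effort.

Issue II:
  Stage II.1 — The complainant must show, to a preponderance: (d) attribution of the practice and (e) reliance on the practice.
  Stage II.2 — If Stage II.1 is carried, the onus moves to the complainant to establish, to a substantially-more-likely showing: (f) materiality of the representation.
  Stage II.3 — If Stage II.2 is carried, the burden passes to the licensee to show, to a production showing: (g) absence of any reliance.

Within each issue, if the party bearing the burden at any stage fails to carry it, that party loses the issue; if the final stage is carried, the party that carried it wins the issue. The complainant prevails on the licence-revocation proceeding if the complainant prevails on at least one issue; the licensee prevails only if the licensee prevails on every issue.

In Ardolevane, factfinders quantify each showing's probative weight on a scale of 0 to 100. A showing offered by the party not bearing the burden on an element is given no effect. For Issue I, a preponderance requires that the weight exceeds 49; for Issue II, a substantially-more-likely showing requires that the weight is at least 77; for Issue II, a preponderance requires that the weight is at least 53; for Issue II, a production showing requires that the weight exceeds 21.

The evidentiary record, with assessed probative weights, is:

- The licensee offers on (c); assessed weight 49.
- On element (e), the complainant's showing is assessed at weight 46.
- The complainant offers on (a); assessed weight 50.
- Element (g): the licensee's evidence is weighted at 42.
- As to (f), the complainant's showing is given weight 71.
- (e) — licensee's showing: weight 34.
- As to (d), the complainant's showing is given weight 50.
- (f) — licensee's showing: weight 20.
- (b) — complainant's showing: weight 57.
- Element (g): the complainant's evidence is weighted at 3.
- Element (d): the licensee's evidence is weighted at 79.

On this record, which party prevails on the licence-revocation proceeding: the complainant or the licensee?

complainant

— Issue I —
Stage I.1 (complainant, a preponderance, weight exceeds 49): (a) 50 > 49 — meets; (b) 57 > 49 — meets.
  Stage I.1 carried; the burden shifts to the licensee.
Stage I.2 (licensee, a preponderance, weight exceeds 49): (c) 49 ≤ 49 — fails.
  Not every element is met, so the licensee fails to carry Stage I.2.
So the complainant prevails on this issue.
— Issue II —
Stage II.1 (complainant, a preponderance, weight is at least 53): (d) 50 (licensee's 79 disregarded) < 53 — fails; (e) 46 (licensee's 34 disregarded) < 53 — fails.
  The complainant does not carry Stage II.1.
So the licensee prevails on this issue.
Per-issue: Issue I → complainant; Issue II → licensee. The complainant must prevail on at least one issue; overall, the complainant prevails.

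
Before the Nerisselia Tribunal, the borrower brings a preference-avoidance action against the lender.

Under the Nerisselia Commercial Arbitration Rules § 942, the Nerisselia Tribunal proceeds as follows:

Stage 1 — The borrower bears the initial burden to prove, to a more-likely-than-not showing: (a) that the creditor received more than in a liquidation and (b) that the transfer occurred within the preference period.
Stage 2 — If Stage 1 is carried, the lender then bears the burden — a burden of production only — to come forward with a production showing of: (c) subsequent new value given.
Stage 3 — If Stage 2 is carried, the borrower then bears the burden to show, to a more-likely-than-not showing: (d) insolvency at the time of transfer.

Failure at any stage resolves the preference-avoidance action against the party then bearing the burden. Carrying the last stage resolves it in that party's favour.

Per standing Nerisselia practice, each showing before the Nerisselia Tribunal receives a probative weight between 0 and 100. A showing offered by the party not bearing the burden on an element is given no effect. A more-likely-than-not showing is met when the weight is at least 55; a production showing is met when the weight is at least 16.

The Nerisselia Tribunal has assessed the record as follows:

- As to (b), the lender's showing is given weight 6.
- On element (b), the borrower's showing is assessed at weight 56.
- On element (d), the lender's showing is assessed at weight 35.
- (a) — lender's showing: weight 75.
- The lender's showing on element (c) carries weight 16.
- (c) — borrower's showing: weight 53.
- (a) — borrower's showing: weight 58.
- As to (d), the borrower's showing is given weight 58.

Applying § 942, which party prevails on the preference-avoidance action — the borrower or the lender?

Stage 1 (borrower, a more-likely-than-not showing, weight is at least 55): (a) 58 (lender's 75 disregarded) ≥ 55 — meets; (b) 56 (lender's 6 disregarded) ≥ 55 — meets.
  Stage 1 carried; the burden shifts to the lender.
Stage 2 (lender, a production showing, weight is at least 16): (c) 16 (borrower's 53 disregarded) ≥ 16 — meets.
  All elements met. The burden passes to the borrower.
Stage 3 (borrower, a more-likely-than-not showing, weight is at least 55): (d) 58 (lender's 35 disregarded) ≥ 55 — meets.
  Stage 3 carried; the final stage is satisfied.
With every stage satisfied, the borrower prevails.

borrower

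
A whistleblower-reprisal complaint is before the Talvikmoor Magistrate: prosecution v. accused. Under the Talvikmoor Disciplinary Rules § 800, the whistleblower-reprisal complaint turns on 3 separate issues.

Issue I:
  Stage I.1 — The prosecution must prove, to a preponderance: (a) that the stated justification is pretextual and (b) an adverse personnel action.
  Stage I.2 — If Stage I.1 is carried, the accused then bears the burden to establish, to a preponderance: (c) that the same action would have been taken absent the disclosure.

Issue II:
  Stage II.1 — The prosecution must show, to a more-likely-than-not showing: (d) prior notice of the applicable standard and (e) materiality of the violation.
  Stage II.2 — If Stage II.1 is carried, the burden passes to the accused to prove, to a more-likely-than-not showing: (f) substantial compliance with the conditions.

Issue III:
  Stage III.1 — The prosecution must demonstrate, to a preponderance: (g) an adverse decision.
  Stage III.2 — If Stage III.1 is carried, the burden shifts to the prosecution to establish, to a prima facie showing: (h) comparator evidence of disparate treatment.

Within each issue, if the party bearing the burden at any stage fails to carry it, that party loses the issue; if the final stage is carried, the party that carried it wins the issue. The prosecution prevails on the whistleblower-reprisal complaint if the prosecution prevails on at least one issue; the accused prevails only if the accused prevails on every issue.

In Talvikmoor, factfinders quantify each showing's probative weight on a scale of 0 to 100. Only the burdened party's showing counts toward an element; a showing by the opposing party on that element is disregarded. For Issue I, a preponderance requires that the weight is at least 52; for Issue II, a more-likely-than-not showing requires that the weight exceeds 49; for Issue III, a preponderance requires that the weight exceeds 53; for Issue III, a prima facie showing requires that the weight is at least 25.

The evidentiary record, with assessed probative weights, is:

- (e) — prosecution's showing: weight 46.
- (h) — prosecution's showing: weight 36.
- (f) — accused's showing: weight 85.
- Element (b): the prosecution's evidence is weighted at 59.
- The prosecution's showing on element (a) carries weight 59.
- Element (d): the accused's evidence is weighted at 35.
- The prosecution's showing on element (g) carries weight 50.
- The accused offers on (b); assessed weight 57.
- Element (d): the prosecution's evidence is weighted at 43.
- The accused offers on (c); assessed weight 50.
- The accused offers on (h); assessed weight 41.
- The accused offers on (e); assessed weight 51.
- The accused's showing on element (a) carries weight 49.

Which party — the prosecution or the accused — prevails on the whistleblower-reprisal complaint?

— Issue I —
At Stage I.1 the prosecution must meet a preponderance (weight is at least 52): on (a) the weight is 59 (the accused's 49 is given no effect), which does reach 52, so (a) meets the standard; on (b) the weight is 59 (the accused's 57 is given no effect), ≥ 52, so (b) meets the standard.
  The prosecution carries Stage I.1; the accused now bears the burden.
At Stage I.2 the accused must meet a preponderance (weight is at least 52): on (c) the weight is 50, < 52, so (c) does not meet the standard.
  Not every element is met, so the accused fails to carry Stage I.2.
The analysis ends at Stage I.2; the prosecution prevails on this issue.
— Issue II —
Stage II.1 — burden on prosecution; standard: a more-likely-than-not showing (weight exceeds 49).
    (d): 43 (accused's 35 disregarded) ≤ 49 [not met]
    (e): 46 (accused's 51 disregarded) ≤ 49 [not met]
  Stage II.1 not carried; the prosecution fails its burden.
So the accused prevails on this issue.
— Issue III —
Stage III.1 — burden on prosecution; standard: a preponderance (weight exceeds 53).
    (g): 50 ≤ 53 [not met]
  Stage III.1 not carried; the prosecution fails its burden.
So the accused prevails on this issue.
Per-issue: Issue I → prosecution; Issue II → accused; Issue III → accused. The prosecution must prevail on at least one issue; overall, the prosecution prevails.

prosecution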